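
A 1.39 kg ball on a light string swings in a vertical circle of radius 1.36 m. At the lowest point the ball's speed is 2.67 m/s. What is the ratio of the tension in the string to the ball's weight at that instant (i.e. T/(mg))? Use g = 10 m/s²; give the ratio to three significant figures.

At the bottom, T − mg = mv²/r, so T = m(v²/r + g) and T/(mg) = v²/(rg) + 1 = (2.67)²/(1.36 × 10.0) + 1 = 0.5242 + 1 = 1.524.

1.52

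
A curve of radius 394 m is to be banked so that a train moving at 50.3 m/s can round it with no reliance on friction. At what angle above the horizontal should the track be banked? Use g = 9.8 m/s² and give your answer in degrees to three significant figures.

With no friction, the horizontal component of the normal force provides the centripetal force: N sinθ = mv²/r, while N cosθ = mg vertically.
Dividing: tanθ = v²/(r g) = (50.3)²/(394 × 9.8) = 2530/3861 = 0.6553.
θ = arctan(0.6553) = 33.24°.

33.2°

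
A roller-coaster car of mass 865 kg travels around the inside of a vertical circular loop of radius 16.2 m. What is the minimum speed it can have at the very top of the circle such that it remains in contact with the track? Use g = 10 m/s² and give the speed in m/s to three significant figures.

12.7 m/s

At the highest point the centre is directly below, so both the weight and N act inward: N + mg = mv²/r.
At minimum speed N → 0, so mg = mv_min²/r ⇒ v_min = √(g r) = √(10.0 × 16.2) = 12.73 m/s.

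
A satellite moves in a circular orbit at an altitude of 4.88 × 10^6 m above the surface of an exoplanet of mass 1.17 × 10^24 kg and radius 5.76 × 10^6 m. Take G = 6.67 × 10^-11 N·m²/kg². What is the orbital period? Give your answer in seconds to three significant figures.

24700 s

r = R + h = 5.76 × 10^6 + 4.88 × 10^6 = 1.064 × 10^7 m. Gravity provides the centripetal force: G M m / r² = m v² / r ⇒ v = √(GM/r) = 2708 m/s.
T = 2πr/v = 2π × 1.064 × 10^7 / 2708 = 24690 s.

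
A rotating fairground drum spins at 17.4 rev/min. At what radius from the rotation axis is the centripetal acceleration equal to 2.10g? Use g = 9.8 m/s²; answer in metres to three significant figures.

6.20 m

ω = 17.4 rev/min × 2π/60 = 1.822 rad/s.
a_c = ω²r = 2.10g ⇒ r = 2.10 × 9.8 / (1.822)² = 20.58/3.320 = 6.199 m.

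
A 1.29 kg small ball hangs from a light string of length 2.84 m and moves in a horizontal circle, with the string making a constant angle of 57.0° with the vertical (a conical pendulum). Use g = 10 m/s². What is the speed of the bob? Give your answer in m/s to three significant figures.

6.06 m/s

The radius of the circle is r = L sinθ = 2.84 × sin 57.0° = 2.382 m.
Horizontally T sinθ = mv²/r and vertically T cosθ = mg, so tanθ = v²/(rg).
v = √(r g tanθ) = √(2.382 × 10.0 × 1.540) = √36.68 = 6.056 m/s.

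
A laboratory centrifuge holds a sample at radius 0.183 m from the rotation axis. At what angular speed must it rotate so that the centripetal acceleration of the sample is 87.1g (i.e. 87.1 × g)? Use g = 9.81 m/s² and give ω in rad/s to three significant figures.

68.3 rad/s

Centripetal acceleration a_c = ω²r. Setting ω²r = 87.1g:
ω = √(87.1g / r) = √(87.1 × 9.81 / 0.183) = √4669 = 68.33 rad/s.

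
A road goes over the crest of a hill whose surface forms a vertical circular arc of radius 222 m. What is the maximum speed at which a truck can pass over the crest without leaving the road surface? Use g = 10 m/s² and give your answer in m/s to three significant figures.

47.1 m/s

At the crest the centre of the circle is below the truck, so the net downward (centripetal) force is mg − N = mv²/r.
The truck leaves the road when N → 0, giving v_max = √(g r) = √(10.0 × 222) = 47.12 m/s.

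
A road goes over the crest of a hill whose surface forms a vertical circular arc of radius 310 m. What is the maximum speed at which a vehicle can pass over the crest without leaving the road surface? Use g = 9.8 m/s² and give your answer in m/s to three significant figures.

At the crest the centre of the circle is below the vehicle, so the net downward (centripetal) force is mg − N = mv²/r.
The vehicle leaves the road when N → 0, giving v_max = √(g r) = √(9.8 × 310) = 55.12 m/s.

55.1 m/s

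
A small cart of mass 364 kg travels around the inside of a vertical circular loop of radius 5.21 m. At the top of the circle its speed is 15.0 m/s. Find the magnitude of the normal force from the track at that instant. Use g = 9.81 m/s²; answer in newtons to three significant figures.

At the top, both N and the weight mg point inward (toward the centre), so N + mg = mv²/r.
N = m(v²/r − g) = 364 × ((15.0)²/5.21 − 9.81) = 364 × (43.19 − 9.81) = 364 × 33.38 = 12150 N.

12100 N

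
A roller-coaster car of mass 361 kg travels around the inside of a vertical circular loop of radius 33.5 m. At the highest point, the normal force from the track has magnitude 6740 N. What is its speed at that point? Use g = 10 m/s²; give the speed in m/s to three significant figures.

31.0 m/s

At the top, N + mg = mv²/r, so v = √(r(N/m + g)) = √(33.5 × (6740/361 + 10.0)) = √(33.5 × 28.67) = √960.5 = 30.99 m/s.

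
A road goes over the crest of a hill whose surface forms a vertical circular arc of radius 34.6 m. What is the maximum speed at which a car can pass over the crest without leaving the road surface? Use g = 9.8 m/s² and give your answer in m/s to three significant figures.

18.4 m/s

At the crest the centre of the circle is below the car, so the net downward (centripetal) force is mg − N = mv²/r.
The car leaves the road when N → 0, giving v_max = √(g r) = √(9.8 × 34.6) = 18.41 m/s.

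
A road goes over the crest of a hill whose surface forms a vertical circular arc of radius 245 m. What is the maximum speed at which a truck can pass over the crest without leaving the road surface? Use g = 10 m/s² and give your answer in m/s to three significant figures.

At the crest the centre of the circle is below the truck, so the net downward (centripetal) force is mg − N = mv²/r.
The truck leaves the road when N → 0, giving v_max = √(g r) = √(10.0 × 245) = 49.50 m/s.

49.5 m/s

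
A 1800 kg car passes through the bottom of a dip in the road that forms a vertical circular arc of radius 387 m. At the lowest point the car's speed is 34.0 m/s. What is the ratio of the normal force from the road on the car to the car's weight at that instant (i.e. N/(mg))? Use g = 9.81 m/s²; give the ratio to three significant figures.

1.30

At the bottom, N − mg = mv²/r, so N = m(v²/r + g) and N/(mg) = v²/(rg) + 1 = (34.0)²/(387 × 9.81) + 1 = 0.3045 + 1 = 1.304.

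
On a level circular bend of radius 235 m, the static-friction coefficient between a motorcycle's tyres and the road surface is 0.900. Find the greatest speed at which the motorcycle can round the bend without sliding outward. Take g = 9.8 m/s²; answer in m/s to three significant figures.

The only inward force on a level bend is static friction, so at the limit f_s = μ_s N = μ_s m g = m v²/r.
Mass cancels: v_max = √(μ_s g r) = √(0.900 × 9.8 × 235) = √2073 = 45.53 m/s.

45.5 m/s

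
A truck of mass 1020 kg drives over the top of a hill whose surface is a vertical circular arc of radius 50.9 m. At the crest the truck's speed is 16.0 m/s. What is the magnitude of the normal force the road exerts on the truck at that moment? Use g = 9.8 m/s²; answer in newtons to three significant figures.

4870 N

At the crest the centripetal acceleration points downward (toward the centre of the arc), so mg − N = mv²/r.
N = m(g − v²/r) = 1020 × (9.8 − (16.0)²/50.9) = 1020 × (9.8 − 5.029) = 1020 × 4.771 = 4866 N.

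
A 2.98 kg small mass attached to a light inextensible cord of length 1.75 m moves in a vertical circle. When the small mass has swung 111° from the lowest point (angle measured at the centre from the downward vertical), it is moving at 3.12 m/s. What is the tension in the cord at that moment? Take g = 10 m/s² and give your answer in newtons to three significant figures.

Take the radial direction toward the centre of the circle as positive. The component of the weight along the string toward the centre is −mg cos φ (φ measured from the bottom), so Newton's second law along the string gives T − mg cos φ = m v²/r.
cos 111° = -0.3584, so T = m(v²/r + g cos φ) = 2.98 × ((3.12)²/1.75 + 10.0 × -0.3584) = 2.98 × (5.563 + (-3.584)) = 2.98 × 1.979 = 5.897 N.

5.90 N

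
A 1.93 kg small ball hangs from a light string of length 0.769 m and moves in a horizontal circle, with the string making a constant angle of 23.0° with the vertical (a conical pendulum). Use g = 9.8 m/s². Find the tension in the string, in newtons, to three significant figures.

Vertically the bob has no acceleration, so T cosθ = mg.
T = mg/cosθ = 1.93 × 9.8 / cos 23.0° = 18.91/0.9205 = 20.55 N.

20.5 N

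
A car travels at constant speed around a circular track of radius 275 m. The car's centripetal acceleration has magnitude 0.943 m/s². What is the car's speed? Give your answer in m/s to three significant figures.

a_c = v²/r ⇒ v = √(a_c · r) = √(0.943 × 275) = √259.3 = 16.10 m/s.

16.1 m/s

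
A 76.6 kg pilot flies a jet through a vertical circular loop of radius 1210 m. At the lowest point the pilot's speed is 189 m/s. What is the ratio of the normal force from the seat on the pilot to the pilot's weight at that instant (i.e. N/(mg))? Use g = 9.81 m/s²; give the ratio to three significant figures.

4.01

At the bottom, N − mg = mv²/r, so N = m(v²/r + g) and N/(mg) = v²/(rg) + 1 = (189)²/(1210 × 9.81) + 1 = 3.009 + 1 = 4.009.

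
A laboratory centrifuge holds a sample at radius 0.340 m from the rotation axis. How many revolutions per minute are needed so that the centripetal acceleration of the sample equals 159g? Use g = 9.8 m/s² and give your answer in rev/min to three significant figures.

Require ω²r = 159g, so ω = √(159 × 9.8/0.340) = 67.70 rad/s.
In rev/min: ω × 60/(2π) = 67.70 × 60/(2π) = 646.5 rev/min.

646 rev/min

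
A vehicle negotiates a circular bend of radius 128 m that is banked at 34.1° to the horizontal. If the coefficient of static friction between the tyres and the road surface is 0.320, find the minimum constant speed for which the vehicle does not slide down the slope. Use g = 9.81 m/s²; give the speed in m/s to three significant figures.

19.2 m/s

At the minimum speed, friction acts up the slope at its limiting value f = μN. Radially (horizontal, toward centre): N sinθ − μN cosθ = mv²/r. Vertically: N cosθ + μN sinθ = mg.
Dividing: v² = r g (sinθ − μcosθ)/(cosθ + μsinθ).
sinθ − μcosθ = 0.5606 − 0.320×0.8281 = 0.2957; cosθ + μsinθ = 0.8281 + 0.320×0.5606 = 1.007.
v² = 128 × 9.81 × 0.2957/1.007 = 368.5 m²/s², so v = 19.20 m/s.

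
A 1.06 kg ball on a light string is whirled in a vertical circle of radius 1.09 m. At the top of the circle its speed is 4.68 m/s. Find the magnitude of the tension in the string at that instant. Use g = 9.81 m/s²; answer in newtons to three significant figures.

10.9 N

At the top, both T and the weight mg point inward (toward the centre), so T + mg = mv²/r.
T = m(v²/r − g) = 1.06 × ((4.68)²/1.09 − 9.81) = 1.06 × (20.09 − 9.81) = 1.06 × 10.28 = 10.90 N.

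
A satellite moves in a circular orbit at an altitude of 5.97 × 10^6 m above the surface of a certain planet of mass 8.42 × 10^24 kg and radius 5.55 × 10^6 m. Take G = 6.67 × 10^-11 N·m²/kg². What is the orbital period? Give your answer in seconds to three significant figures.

10400 s

r = R + h = 5.55 × 10^6 + 5.97 × 10^6 = 1.152 × 10^7 m. Gravity provides the centripetal force: G M m / r² = m v² / r ⇒ v = √(GM/r) = 6982 m/s.
T = 2πr/v = 2π × 1.152 × 10^7 / 6982 = 10370 s.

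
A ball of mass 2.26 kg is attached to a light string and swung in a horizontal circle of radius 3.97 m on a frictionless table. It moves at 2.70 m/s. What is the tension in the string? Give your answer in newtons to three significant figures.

4.15 N

The tension is the only horizontal force, so it supplies the full centripetal force: T = m v²/r = 2.26 × (2.700)²/3.97 = 2.26 × 7.290/3.97 = 4.150 N.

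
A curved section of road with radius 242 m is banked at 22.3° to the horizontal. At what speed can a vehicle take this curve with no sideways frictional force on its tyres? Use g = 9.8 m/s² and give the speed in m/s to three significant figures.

On a frictionless banked curve, N sinθ = mv²/r and N cosθ = mg, so tanθ = v²/(rg).
v = √(r g tanθ) = √(242 × 9.8 × tan 22.3°) = √(242 × 9.8 × 0.4101) = √972.7 = 31.19 m/s.

31.2 m/s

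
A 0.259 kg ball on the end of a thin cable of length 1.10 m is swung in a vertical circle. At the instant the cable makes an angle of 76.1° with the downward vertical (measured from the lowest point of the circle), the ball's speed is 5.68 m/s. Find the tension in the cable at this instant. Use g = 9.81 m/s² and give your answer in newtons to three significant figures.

8.21 N

Take the radial direction toward the centre of the circle as positive. The component of the weight along the string toward the centre is −mg cos φ (φ measured from the bottom), so Newton's second law along the string gives T − mg cos φ = m v²/r.
cos 76.1° = 0.2402, so T = m(v²/r + g cos φ) = 0.259 × ((5.68)²/1.10 + 9.81 × 0.2402) = 0.259 × (29.33 + (2.357)) = 0.259 × 31.69 = 8.207 N.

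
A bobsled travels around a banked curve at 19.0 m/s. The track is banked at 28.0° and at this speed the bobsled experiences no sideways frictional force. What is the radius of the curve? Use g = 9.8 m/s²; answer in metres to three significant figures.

69.3 m

Frictionless banking: tanθ = v²/(rg), so r = v²/(g tanθ).
r = (19.0)²/(9.8 × tan 28.0°) = 361.0/(9.8 × 0.5317) = 361.0/5.211 = 69.28 m.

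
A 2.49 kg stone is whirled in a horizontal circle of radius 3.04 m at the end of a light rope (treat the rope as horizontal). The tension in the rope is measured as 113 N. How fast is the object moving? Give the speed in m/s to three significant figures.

T = m v²/r ⇒ v = √(T r / m) = √(113 × 3.04 / 2.49) = √138.0 = 11.75 m/s.

11.7 m/s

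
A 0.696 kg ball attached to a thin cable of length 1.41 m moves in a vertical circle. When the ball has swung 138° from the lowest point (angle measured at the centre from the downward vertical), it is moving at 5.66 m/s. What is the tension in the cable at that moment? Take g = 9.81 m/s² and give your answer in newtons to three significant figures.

10.7 N

Take the radial direction toward the centre of the circle as positive. The component of the weight along the string toward the centre is −mg cos φ (φ measured from the bottom), so Newton's second law along the string gives T − mg cos φ = m v²/r.
cos 138° = -0.7431, so T = m(v²/r + g cos φ) = 0.696 × ((5.66)²/1.41 + 9.81 × -0.7431) = 0.696 × (22.72 + (-7.290)) = 0.696 × 15.43 = 10.74 N.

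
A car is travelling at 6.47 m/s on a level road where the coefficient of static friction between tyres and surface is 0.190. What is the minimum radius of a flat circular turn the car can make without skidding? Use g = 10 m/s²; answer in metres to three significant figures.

At the limit, μ_s m g = m v²/r, so r_min = v²/(μ_s g) = (6.47)²/(0.190 × 10.0) = 41.86/1.900 = 22.03 m.

22.0 m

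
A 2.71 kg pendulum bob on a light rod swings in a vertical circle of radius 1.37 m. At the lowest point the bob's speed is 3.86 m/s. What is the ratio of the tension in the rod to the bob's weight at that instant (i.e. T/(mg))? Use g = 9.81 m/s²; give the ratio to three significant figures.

At the bottom, T − mg = mv²/r, so T = m(v²/r + g) and T/(mg) = v²/(rg) + 1 = (3.86)²/(1.37 × 9.81) + 1 = 1.109 + 1 = 2.109.

2.11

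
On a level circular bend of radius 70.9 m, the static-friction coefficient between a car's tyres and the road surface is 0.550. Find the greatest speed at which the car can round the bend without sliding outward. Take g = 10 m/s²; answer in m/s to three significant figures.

The only inward force on a level bend is static friction, so at the limit f_s = μ_s N = μ_s m g = m v²/r.
Mass cancels: v_max = √(μ_s g r) = √(0.550 × 10.0 × 70.9) = √390.0 = 19.75 m/s.

19.7 m/s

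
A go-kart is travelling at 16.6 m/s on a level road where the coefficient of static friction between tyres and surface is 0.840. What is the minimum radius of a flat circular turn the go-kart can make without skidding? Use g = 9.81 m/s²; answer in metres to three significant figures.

33.4 m

At the limit, μ_s m g = m v²/r, so r_min = v²/(μ_s g) = (16.6)²/(0.840 × 9.81) = 275.6/8.240 = 33.44 m.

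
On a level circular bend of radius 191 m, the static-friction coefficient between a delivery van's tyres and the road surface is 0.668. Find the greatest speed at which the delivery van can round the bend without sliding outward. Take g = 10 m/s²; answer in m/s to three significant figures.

35.7 m/s

Friction provides the centripetal force on a flat curve. At maximum speed it is at its limiting value: μ_s m g = m v²/r.
Mass cancels: v_max = √(μ_s g r) = √(0.668 × 10.0 × 191) = √1276 = 35.72 m/s.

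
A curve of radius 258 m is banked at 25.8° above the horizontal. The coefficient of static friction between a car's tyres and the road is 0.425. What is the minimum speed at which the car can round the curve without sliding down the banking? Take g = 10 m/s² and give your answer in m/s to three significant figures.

At the minimum speed, friction acts up the slope at its limiting value f = μN. Radially (horizontal, toward centre): N sinθ − μN cosθ = mv²/r. Vertically: N cosθ + μN sinθ = mg.
Dividing: v² = r g (sinθ − μcosθ)/(cosθ + μsinθ).
sinθ − μcosθ = 0.4352 − 0.425×0.9003 = 0.05260; cosθ + μsinθ = 0.9003 + 0.425×0.4352 = 1.085.
v² = 258 × 10.0 × 0.05260/1.085 = 125.0 m²/s², so v = 11.18 m/s.

11.2 m/s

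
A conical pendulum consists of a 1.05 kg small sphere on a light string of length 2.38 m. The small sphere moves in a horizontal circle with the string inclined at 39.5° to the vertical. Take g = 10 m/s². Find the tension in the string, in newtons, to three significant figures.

13.6 N

Vertically the bob has no acceleration, so T cosθ = mg.
T = mg/cosθ = 1.05 × 10.0 / cos 39.5° = 10.50/0.7716 = 13.61 N.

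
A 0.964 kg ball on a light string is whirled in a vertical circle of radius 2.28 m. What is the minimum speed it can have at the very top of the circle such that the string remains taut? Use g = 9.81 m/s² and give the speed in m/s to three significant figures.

At the top, both weight mg and T point toward the centre: T + mg = mv²/r.
At minimum speed T → 0, so mg = mv_min²/r ⇒ v_min = √(g r) = √(9.81 × 2.28) = 4.729 m/s.

4.73 m/s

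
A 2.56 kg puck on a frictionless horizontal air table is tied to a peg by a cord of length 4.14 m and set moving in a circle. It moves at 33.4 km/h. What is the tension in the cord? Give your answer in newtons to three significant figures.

v = 33.4 km/h = 33.4/3.6 = 9.278 m/s.
The tension is the only horizontal force, so it supplies the full centripetal force: T = m v²/r = 2.56 × (9.278)²/4.14 = 2.56 × 86.08/4.14 = 53.23 N.

53.2 N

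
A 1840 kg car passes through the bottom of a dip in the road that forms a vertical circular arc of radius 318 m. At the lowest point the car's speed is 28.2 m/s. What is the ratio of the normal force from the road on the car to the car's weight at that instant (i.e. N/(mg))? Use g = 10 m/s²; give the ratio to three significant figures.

1.25

At the bottom, N − mg = mv²/r, so N = m(v²/r + g) and N/(mg) = v²/(rg) + 1 = (28.2)²/(318 × 10.0) + 1 = 0.2501 + 1 = 1.250.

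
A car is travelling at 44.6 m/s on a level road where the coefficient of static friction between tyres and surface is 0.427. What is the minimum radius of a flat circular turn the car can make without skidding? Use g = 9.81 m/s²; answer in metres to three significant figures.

475 m

At the limit, μ_s m g = m v²/r, so r_min = v²/(μ_s g) = (44.6)²/(0.427 × 9.81) = 1989/4.189 = 474.9 m.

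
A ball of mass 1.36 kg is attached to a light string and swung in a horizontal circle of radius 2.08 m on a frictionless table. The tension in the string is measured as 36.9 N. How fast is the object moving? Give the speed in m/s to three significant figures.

7.51 m/s

T = m v²/r ⇒ v = √(T r / m) = √(36.9 × 2.08 / 1.36) = √56.44 = 7.512 m/s.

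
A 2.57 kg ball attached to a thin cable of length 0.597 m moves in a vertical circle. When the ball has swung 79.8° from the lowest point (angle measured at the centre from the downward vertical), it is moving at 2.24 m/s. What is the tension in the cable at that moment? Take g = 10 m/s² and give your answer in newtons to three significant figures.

26.2 N

Take the radial direction toward the centre of the circle as positive. The component of the weight along the string toward the centre is −mg cos φ (φ measured from the bottom), so Newton's second law along the string gives T − mg cos φ = m v²/r.
cos 79.8° = 0.1771, so T = m(v²/r + g cos φ) = 2.57 × ((2.24)²/0.597 + 10.0 × 0.1771) = 2.57 × (8.405 + (1.771)) = 2.57 × 10.18 = 26.15 N.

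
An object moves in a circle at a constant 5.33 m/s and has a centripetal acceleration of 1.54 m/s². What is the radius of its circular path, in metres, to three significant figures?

a_c = v²/r ⇒ r = v²/a_c = (5.33)²/1.54 = 28.41/1.54 = 18.45 m.

18.4 m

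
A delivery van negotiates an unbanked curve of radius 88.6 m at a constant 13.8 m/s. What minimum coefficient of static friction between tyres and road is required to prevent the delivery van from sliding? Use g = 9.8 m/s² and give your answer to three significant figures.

0.219

Friction provides the centripetal force: μ_s m g = m v²/r, so μ_s = v²/(g r) = (13.80)²/(9.8 × 88.6) = 190.4/868.3 = 0.2193.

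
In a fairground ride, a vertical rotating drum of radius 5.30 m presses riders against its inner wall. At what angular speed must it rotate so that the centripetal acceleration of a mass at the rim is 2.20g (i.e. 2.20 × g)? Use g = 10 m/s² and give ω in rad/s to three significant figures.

Centripetal acceleration a_c = ω²r. Setting ω²r = 2.20g:
ω = √(2.20g / r) = √(2.20 × 10.0 / 5.30) = √4.151 = 2.037 rad/s.

2.04 rad/s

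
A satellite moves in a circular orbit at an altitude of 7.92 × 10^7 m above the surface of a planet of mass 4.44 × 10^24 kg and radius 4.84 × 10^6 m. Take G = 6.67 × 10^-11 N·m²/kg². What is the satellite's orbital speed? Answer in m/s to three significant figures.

Orbital radius r = R + h = 4.84 × 10^6 + 7.92 × 10^7 = 8.404 × 10^7 m.
Gravity supplies the centripetal force: G M m / r² = m v² / r, so v = √(GM/r).
v = √(6.67 × 10^-11 × 4.44 × 10^24 / 8.404 × 10^7) = √(3.524 × 10^6) = 1877 m/s.

1880 m/s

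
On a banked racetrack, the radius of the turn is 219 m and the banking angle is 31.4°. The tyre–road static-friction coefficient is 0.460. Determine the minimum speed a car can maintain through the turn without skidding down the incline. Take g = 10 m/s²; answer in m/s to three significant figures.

16.0 m/s

At the minimum speed, friction acts up the slope at its limiting value f = μN. Radially (horizontal, toward centre): N sinθ − μN cosθ = mv²/r. Vertically: N cosθ + μN sinθ = mg.
Dividing: v² = r g (sinθ − μcosθ)/(cosθ + μsinθ).
sinθ − μcosθ = 0.5210 − 0.460×0.8536 = 0.1284; cosθ + μsinθ = 0.8536 + 0.460×0.5210 = 1.093.
v² = 219 × 10.0 × 0.1284/1.093 = 257.2 m²/s², so v = 16.04 m/s.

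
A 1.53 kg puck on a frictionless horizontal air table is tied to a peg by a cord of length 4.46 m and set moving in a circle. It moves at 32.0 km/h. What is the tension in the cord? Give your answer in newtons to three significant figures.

27.1 N

v = 32.0 km/h = 32.0/3.6 = 8.889 m/s.
The tension is the only horizontal force, so it supplies the full centripetal force: T = m v²/r = 1.53 × (8.889)²/4.46 = 1.53 × 79.01/4.46 = 27.11 N.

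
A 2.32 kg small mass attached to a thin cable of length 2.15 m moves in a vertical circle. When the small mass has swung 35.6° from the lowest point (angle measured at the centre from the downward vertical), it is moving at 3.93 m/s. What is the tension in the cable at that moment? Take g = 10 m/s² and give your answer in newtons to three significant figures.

Take the radial direction toward the centre of the circle as positive. The component of the weight along the string toward the centre is −mg cos φ (φ measured from the bottom), so Newton's second law along the string gives T − mg cos φ = m v²/r.
cos 35.6° = 0.8131, so T = m(v²/r + g cos φ) = 2.32 × ((3.93)²/2.15 + 10.0 × 0.8131) = 2.32 × (7.184 + (8.131)) = 2.32 × 15.31 = 35.53 N.

35.5 N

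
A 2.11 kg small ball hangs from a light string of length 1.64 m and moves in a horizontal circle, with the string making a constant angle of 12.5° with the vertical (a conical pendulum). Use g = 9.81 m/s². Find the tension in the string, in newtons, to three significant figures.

21.2 N

Vertically the bob has no acceleration, so T cosθ = mg.
T = mg/cosθ = 2.11 × 9.81 / cos 12.5° = 20.70/0.9763 = 21.20 N.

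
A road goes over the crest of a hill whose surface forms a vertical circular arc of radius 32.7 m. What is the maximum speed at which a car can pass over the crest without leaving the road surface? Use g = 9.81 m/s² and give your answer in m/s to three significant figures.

17.9 m/s

At the crest the centre of the circle is below the car, so the net downward (centripetal) force is mg − N = mv²/r.
The car leaves the road when N → 0, giving v_max = √(g r) = √(9.81 × 32.7) = 17.91 m/s.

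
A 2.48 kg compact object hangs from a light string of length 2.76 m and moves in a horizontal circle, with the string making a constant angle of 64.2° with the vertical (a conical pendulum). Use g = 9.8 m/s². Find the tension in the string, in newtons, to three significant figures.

55.8 N

Vertically the bob has no acceleration, so T cosθ = mg.
T = mg/cosθ = 2.48 × 9.8 / cos 64.2° = 24.30/0.4352 = 55.84 N.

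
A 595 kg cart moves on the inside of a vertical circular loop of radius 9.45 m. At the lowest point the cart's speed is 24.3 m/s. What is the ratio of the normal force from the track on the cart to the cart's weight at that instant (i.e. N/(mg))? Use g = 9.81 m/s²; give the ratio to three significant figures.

At the bottom, N − mg = mv²/r, so N = m(v²/r + g) and N/(mg) = v²/(rg) + 1 = (24.3)²/(9.45 × 9.81) + 1 = 6.370 + 1 = 7.370.

7.37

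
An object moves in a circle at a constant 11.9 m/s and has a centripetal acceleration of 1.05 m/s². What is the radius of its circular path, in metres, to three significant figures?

a_c = v²/r ⇒ r = v²/a_c = (11.9)²/1.05 = 141.6/1.05 = 134.9 m.

135 m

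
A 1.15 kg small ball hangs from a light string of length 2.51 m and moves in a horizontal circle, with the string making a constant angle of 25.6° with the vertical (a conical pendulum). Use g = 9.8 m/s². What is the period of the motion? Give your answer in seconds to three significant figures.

3.02 s

r = L sinθ = 1.085 m. From T sinθ = mω²r and T cosθ = mg: tanθ = ω²r/g, so ω² = g tanθ / r = g/(L cosθ).
ω = √(g/(L cosθ)) = √(9.8/(2.51 × 0.9018)) = √4.329 = 2.081 rad/s.
Period = 2π/ω = 3.020 s.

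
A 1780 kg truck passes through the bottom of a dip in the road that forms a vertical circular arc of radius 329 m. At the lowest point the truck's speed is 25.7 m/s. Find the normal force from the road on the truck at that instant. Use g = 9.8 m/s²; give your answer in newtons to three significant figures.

21000 N

At the lowest point, N points up (toward the centre) and the weight mg points down (away from the centre), so the net inward force is N − mg = mv²/r.
N = m(v²/r + g) = 1780 × ((25.7)²/329 + 9.8) = 1780 × (2.008 + 9.8) = 1780 × 11.81 = 21020 N.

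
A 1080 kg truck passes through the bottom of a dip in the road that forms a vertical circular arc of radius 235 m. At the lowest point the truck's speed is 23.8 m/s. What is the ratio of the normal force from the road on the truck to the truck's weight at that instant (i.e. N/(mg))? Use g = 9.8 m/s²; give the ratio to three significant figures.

1.25

At the bottom, N − mg = mv²/r, so N = m(v²/r + g) and N/(mg) = v²/(rg) + 1 = (23.8)²/(235 × 9.8) + 1 = 0.2460 + 1 = 1.246.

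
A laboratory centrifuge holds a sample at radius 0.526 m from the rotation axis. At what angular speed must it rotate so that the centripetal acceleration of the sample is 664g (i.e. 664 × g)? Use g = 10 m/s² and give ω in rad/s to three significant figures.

112 rad/s

Centripetal acceleration a_c = ω²r. Setting ω²r = 664g:
ω = √(664g / r) = √(664 × 10.0 / 0.526) = √12620 = 112.4 rad/s.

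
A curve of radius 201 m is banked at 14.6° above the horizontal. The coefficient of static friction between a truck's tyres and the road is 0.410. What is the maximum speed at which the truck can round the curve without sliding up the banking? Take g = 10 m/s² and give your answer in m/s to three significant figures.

38.8 m/s

At the maximum speed, friction acts down the slope at its limiting value f = μN. Radially (horizontal, toward centre): N sinθ + μN cosθ = mv²/r. Vertically: N cosθ − μN sinθ = mg.
Dividing: v² = r g (sinθ + μcosθ)/(cosθ − μsinθ).
sinθ + μcosθ = 0.2521 + 0.410×0.9677 = 0.6488; cosθ − μsinθ = 0.9677 − 0.410×0.2521 = 0.8644.
v² = 201 × 10.0 × 0.6488/0.8644 = 1509 m²/s², so v = 38.84 m/s.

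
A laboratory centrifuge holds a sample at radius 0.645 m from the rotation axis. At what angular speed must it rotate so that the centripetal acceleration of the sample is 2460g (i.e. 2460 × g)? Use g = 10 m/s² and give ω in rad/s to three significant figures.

Centripetal acceleration a_c = ω²r. Setting ω²r = 2460g:
ω = √(2460g / r) = √(2460 × 10.0 / 0.645) = √38140 = 195.3 rad/s.

195 rad/s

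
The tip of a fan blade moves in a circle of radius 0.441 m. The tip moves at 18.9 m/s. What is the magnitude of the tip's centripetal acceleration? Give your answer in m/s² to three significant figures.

810 m/s²

a_c = v²/r = (18.90)²/0.441 = 357.2/0.441 = 810.0 m/s².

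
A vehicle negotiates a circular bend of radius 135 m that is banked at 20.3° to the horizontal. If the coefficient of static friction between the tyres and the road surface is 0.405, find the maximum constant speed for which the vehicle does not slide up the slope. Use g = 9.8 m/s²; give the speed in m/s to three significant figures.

At the maximum speed, friction acts down the slope at its limiting value f = μN. Radially (horizontal, toward centre): N sinθ + μN cosθ = mv²/r. Vertically: N cosθ − μN sinθ = mg.
Dividing: v² = r g (sinθ + μcosθ)/(cosθ − μsinθ).
sinθ + μcosθ = 0.3469 + 0.405×0.9379 = 0.7268; cosθ − μsinθ = 0.9379 − 0.405×0.3469 = 0.7974.
v² = 135 × 9.8 × 0.7268/0.7974 = 1206 m²/s², so v = 34.73 m/s.

34.7 m/s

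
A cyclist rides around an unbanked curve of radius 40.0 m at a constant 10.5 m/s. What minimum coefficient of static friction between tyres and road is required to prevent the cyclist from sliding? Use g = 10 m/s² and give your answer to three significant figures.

Friction provides the centripetal force: μ_s m g = m v²/r, so μ_s = v²/(g r) = (10.50)²/(10.0 × 40.0) = 110.2/400.0 = 0.2756.

0.276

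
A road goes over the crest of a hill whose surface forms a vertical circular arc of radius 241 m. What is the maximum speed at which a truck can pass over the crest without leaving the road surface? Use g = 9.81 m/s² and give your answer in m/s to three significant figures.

48.6 m/s

At the crest the centre of the circle is below the truck, so the net downward (centripetal) force is mg − N = mv²/r.
The truck leaves the road when N → 0, giving v_max = √(g r) = √(9.81 × 241) = 48.62 m/s.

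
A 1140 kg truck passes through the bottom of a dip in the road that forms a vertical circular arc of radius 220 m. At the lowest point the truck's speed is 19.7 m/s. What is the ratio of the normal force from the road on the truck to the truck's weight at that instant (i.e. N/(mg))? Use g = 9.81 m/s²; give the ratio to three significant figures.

At the bottom, N − mg = mv²/r, so N = m(v²/r + g) and N/(mg) = v²/(rg) + 1 = (19.7)²/(220 × 9.81) + 1 = 0.1798 + 1 = 1.180.

1.18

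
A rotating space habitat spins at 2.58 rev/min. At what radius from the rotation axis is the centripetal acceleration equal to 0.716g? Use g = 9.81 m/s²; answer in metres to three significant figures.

96.2 m

ω = 2.58 rev/min × 2π/60 = 0.2702 rad/s.
a_c = ω²r = 0.716g ⇒ r = 0.716 × 9.81 / (0.2702)² = 7.024/0.07300 = 96.22 m.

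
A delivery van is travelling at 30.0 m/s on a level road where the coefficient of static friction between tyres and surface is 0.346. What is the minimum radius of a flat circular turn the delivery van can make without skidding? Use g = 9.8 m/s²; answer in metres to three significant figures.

265 m

At the limit, μ_s m g = m v²/r, so r_min = v²/(μ_s g) = (30.0)²/(0.346 × 9.8) = 900.0/3.391 = 265.4 m.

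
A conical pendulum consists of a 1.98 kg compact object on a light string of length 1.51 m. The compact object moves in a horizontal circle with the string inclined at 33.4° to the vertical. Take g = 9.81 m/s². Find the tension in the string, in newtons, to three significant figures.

Vertically the bob has no acceleration, so T cosθ = mg.
T = mg/cosθ = 1.98 × 9.81 / cos 33.4° = 19.42/0.8348 = 23.27 N.

23.3 N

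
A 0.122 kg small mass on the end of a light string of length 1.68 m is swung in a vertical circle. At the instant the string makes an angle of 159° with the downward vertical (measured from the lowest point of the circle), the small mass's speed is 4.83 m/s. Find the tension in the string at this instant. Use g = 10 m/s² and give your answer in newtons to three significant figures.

Take the radial direction toward the centre of the circle as positive. The component of the weight along the string toward the centre is −mg cos φ (φ measured from the bottom), so Newton's second law along the string gives T − mg cos φ = m v²/r.
cos 159° = -0.9336, so T = m(v²/r + g cos φ) = 0.122 × ((4.83)²/1.68 + 10.0 × -0.9336) = 0.122 × (13.89 + (-9.336)) = 0.122 × 4.550 = 0.5552 N.

0.555 N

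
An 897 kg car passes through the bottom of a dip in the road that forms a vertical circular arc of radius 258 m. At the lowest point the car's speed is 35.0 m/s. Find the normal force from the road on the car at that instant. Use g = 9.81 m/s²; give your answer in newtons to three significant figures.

At the lowest point, N points up (toward the centre) and the weight mg points down (away from the centre), so the net inward force is N − mg = mv²/r.
N = m(v²/r + g) = 897 × ((35.0)²/258 + 9.81) = 897 × (4.748 + 9.81) = 897 × 14.56 = 13060 N.

13100 N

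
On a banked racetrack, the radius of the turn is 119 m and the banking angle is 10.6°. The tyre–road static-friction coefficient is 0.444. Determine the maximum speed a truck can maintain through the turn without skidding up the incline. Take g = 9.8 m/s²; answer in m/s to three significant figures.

At the maximum speed, friction acts down the slope at its limiting value f = μN. Radially (horizontal, toward centre): N sinθ + μN cosθ = mv²/r. Vertically: N cosθ − μN sinθ = mg.
Dividing: v² = r g (sinθ + μcosθ)/(cosθ − μsinθ).
sinθ + μcosθ = 0.1840 + 0.444×0.9829 = 0.6204; cosθ − μsinθ = 0.9829 − 0.444×0.1840 = 0.9013.
v² = 119 × 9.8 × 0.6204/0.9013 = 802.7 m²/s², so v = 28.33 m/s.

28.3 m/s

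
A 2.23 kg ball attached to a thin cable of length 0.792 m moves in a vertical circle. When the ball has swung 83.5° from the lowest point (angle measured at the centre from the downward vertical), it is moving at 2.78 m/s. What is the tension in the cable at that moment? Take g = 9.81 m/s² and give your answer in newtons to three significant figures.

Take the radial direction toward the centre of the circle as positive. The component of the weight along the string toward the centre is −mg cos φ (φ measured from the bottom), so Newton's second law along the string gives T − mg cos φ = m v²/r.
cos 83.5° = 0.1132, so T = m(v²/r + g cos φ) = 2.23 × ((2.78)²/0.792 + 9.81 × 0.1132) = 2.23 × (9.758 + (1.111)) = 2.23 × 10.87 = 24.24 N.

24.2 N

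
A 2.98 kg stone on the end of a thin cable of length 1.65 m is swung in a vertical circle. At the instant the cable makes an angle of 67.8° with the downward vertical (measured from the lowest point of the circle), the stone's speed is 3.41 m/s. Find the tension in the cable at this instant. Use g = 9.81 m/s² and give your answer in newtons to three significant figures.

32.0 N

Take the radial direction toward the centre of the circle as positive. The component of the weight along the string toward the centre is −mg cos φ (φ measured from the bottom), so Newton's second law along the string gives T − mg cos φ = m v²/r.
cos 67.8° = 0.3778, so T = m(v²/r + g cos φ) = 2.98 × ((3.41)²/1.65 + 9.81 × 0.3778) = 2.98 × (7.047 + (3.707)) = 2.98 × 10.75 = 32.05 N.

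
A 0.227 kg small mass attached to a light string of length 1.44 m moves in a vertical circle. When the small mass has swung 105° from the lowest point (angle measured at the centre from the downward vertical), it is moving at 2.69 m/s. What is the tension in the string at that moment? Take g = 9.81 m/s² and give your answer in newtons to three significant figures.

Take the radial direction toward the centre of the circle as positive. The component of the weight along the string toward the centre is −mg cos φ (φ measured from the bottom), so Newton's second law along the string gives T − mg cos φ = m v²/r.
cos 105° = -0.2588, so T = m(v²/r + g cos φ) = 0.227 × ((2.69)²/1.44 + 9.81 × -0.2588) = 0.227 × (5.025 + (-2.539)) = 0.227 × 2.486 = 0.5643 N.

0.564 N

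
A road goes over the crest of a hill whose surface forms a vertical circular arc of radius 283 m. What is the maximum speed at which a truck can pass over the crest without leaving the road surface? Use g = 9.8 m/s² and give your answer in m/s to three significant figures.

At the crest the centre of the circle is below the truck, so the net downward (centripetal) force is mg − N = mv²/r.
The truck leaves the road when N → 0, giving v_max = √(g r) = √(9.8 × 283) = 52.66 m/s.

52.7 m/s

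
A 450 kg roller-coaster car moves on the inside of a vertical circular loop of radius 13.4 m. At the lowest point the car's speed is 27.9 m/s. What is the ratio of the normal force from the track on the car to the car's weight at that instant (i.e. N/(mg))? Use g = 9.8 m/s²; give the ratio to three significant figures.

6.93

At the bottom, N − mg = mv²/r, so N = m(v²/r + g) and N/(mg) = v²/(rg) + 1 = (27.9)²/(13.4 × 9.8) + 1 = 5.928 + 1 = 6.928.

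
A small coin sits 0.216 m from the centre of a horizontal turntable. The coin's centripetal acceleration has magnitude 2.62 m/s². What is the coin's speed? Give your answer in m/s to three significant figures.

a_c = v²/r ⇒ v = √(a_c · r) = √(2.62 × 0.216) = √0.5659 = 0.7523 m/s.

0.752 m/s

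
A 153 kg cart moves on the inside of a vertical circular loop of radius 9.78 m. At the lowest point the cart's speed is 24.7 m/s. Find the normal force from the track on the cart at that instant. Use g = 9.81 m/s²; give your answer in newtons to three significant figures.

At the lowest point, N points up (toward the centre) and the weight mg points down (away from the centre), so the net inward force is N − mg = mv²/r.
N = m(v²/r + g) = 153 × ((24.7)²/9.78 + 9.81) = 153 × (62.38 + 9.81) = 153 × 72.19 = 11050 N.

11000 N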